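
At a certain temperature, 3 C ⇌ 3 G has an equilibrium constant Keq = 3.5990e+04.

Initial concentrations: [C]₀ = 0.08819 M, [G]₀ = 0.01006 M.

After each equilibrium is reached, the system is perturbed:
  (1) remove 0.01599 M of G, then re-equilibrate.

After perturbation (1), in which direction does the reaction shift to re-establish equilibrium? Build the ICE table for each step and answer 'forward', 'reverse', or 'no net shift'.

Direction: forward

Q₀ = 0.001484 vs Keq = 3.5990e+04 ⇒ Q<K, forward
Step 1:
                  C         G
  init      0.08819   0.01006
  Δ         -0.0853    0.0853
  eq       0.002888   0.09536
  solve Keq expr → x = 0.02843; check Q = 3.5990e+04
Then remove 0.01599 M of G.
Step 2:
                  C         G
  init     0.002888   0.07937
  Δ       -4.7007e-04 4.7007e-04
  eq       0.002418   0.07984
  solve Keq expr → x = 1.5669e-04; check Q = 3.5990e+04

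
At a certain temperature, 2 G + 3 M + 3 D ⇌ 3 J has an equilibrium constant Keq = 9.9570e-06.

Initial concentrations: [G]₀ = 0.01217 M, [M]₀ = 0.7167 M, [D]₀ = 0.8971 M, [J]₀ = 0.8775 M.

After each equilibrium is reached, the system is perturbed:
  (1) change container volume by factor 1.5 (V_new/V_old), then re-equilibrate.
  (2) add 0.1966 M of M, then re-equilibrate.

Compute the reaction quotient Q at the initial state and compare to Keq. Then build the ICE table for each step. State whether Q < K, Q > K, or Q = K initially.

Q₀ = 1.7164e+04; Q > K (proceeds reverse)

Q₀ = 1.7164e+04 vs Keq = 9.9570e-06 ⇒ Q>K, reverse
Step 1:
                  G         M         D         J
  init      0.01217    0.7167    0.8971    0.8775
  Δ          0.5584    0.8376    0.8376   -0.8376
  eq         0.5706     1.554     1.735    0.0399
  solve Keq expr → x = -0.2792; check Q = 9.9570e-06
Then change container volume by factor 1.5 (V_new/V_old).
Step 2:
                  G         M         D         J
  init       0.3804     1.036     1.156    0.0266
  Δ        0.008369   0.01255   0.01255  -0.01255
  eq         0.3887     1.049     1.169   0.01405
  solve Keq expr → x = -0.004184; check Q = 9.9570e-06
Then add 0.1966 M of M.
Step 3:
                  G         M         D         J
  init       0.3887     1.245     1.169   0.01405
  Δ       -0.001678 -0.002516 -0.002516  0.002516
  eq         0.3871     1.243     1.167   0.01657
  solve Keq expr → x = 8.3876e-04; check Q = 9.9570e-06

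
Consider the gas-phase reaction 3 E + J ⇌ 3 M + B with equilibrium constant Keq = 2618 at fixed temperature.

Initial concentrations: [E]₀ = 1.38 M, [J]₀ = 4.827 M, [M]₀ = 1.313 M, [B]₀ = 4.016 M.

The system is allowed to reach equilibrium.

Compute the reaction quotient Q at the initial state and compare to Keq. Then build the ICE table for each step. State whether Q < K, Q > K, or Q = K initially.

Q₀ = 0.7166; Q < K (proceeds forward)

Q₀ = 0.7166 vs Keq = 2618 ⇒ Q<K, forward
Step 1:
                  E         J         M         B
  Initial      1.38     4.827     1.313     4.016
  Change     -1.198   -0.3993     1.198    0.3993
  Equil       0.182     4.428     2.511     4.415
  solve Keq expr → x = 0.3993; check Q = 2618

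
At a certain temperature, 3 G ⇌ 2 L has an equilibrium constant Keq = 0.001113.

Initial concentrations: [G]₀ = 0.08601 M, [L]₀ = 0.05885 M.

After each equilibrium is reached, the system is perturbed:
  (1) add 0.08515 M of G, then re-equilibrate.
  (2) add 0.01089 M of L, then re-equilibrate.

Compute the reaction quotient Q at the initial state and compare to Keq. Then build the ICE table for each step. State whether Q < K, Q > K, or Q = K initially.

Q₀ = 5.443; Q > K (proceeds reverse)

Q₀ = 5.443 vs Keq = 0.001113 ⇒ Q>K, reverse
Step 1:
                    G           L
  init        0.08601     0.05885
  Δ           0.08474     -0.0565
  eq           0.1708    0.002354
  solve Keq expr → x = -0.02825; check Q = 0.001113
Then add 0.08515 M of G.
Step 2:
                    G           L
  init         0.2559    0.002354
  Δ          -0.00284    0.001893
  eq           0.2531    0.004247
  solve Keq expr → x = 9.4656e-04; check Q = 0.001113
Then add 0.01089 M of L.
Step 3:
                    G           L
  init         0.2531     0.01514
  Δ           0.01573    -0.01049
  eq           0.2688    0.004649
  solve Keq expr → x = -0.005244; check Q = 0.001113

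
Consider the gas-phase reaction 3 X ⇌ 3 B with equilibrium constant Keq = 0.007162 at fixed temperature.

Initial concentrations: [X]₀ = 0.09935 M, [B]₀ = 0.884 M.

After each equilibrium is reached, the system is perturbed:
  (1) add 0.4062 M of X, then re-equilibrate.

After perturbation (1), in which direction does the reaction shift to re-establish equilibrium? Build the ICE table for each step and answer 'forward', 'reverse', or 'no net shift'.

Direction: forward

Q₀ = 704.5 vs Keq = 0.007162 ⇒ Q>K, reverse
Step 1:
                    X           B
  I           0.09935       0.884
  C            0.7251     -0.7251
  E            0.8244      0.1589
  solve Keq expr → x = -0.2417; check Q = 0.007162
Then add 0.4062 M of X.
Step 2:
                    X           B
  I             1.231      0.1589
  C          -0.06564     0.06564
  E             1.165      0.2246
  solve Keq expr → x = 0.02188; check Q = 0.007162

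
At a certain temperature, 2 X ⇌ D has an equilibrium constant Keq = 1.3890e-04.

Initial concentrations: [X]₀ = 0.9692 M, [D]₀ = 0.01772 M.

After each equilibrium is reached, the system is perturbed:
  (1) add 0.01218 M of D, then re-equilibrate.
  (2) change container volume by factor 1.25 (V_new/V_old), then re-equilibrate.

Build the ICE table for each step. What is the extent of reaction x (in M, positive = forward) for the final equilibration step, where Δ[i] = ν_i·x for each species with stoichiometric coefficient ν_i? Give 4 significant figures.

Q₀ = 0.01886 vs Keq = 1.3890e-04 ⇒ Q>K, reverse
Step 1:
                    X           D
  Initial      0.9692     0.01772
  Change      0.03516    -0.01758
  Equil         1.004  1.4011e-04
  solve Keq expr → x = -0.01758; check Q = 1.3890e-04
Then add 0.01218 M of D.
Step 2:
                    X           D
  Initial       1.004     0.01232
  Change      0.02435    -0.01217
  Equil         1.029  1.4699e-04
  solve Keq expr → x = -0.01217; check Q = 1.3890e-04
Then change container volume by factor 1.25 (V_new/V_old).
Step 3:
                    X           D
  Initial       0.823  1.1759e-04
  Change   4.7015e-05 -2.3507e-05
  Equil         0.823  9.4084e-05
  solve Keq expr → x = -2.3507e-05; check Q = 1.3890e-04

x = -2.3507e-05 M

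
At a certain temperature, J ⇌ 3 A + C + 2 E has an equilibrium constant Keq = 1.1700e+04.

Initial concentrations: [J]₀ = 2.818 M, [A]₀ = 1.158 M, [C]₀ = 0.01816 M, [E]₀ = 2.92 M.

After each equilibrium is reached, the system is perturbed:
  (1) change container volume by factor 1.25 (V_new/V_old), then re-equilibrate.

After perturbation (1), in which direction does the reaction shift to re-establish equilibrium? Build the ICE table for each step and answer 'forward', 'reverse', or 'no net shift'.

Direction: forward

Q₀ = 0.08532 vs Keq = 1.1700e+04 ⇒ Q<K, forward
Step 1:
                  J         A         C         E
  I           2.818     1.158   0.01816      2.92
  C          -1.629     4.888     1.629     3.259
  E           1.189     6.046     1.648     6.179
  solve Keq expr → x = 1.629; check Q = 1.1700e+04
Then change container volume by factor 1.25 (V_new/V_old).
Step 2:
                  J         A         C         E
  I          0.9508     4.837     1.318     4.943
  C         -0.2527     0.758    0.2527    0.5054
  E          0.6981     5.595     1.571     5.449
  solve Keq expr → x = 0.2527; check Q = 1.1700e+04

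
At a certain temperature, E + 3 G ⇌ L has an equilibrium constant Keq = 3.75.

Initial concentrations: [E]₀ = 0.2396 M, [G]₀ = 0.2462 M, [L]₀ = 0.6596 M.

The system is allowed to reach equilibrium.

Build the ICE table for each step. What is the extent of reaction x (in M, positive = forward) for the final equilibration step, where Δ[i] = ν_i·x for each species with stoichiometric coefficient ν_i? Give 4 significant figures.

x = -0.1519 M

Q₀ = 184.5 vs Keq = 3.75 ⇒ Q>K, reverse
Step 1:
                  E         G         L
  init       0.2396    0.2462    0.6596
  Δ          0.1519    0.4557   -0.1519
  eq         0.3915    0.7019    0.5077
  solve Keq expr → x = -0.1519; check Q = 3.75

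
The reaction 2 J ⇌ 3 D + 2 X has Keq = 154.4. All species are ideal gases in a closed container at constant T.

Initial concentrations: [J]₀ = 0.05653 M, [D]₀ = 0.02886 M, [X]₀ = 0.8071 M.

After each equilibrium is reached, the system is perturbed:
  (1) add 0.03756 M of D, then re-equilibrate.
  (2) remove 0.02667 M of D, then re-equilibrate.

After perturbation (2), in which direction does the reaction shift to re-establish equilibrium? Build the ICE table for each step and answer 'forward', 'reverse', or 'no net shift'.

Direction: forward

Q₀ = 0.0049 vs Keq = 154.4 ⇒ Q<K, forward
Step 1:
                   J          D          X
  init       0.05653    0.02886     0.8071
  Δ         -0.05401    0.08101    0.05401
  eq        0.002524     0.1099     0.8611
  solve Keq expr → x = 0.027; check Q = 154.4
Then add 0.03756 M of D.
Step 2:
                   J          D          X
  init      0.002524     0.1474     0.8611
  Δ         0.001315  -0.001972  -0.001315
  eq        0.003839     0.1455     0.8598
  solve Keq expr → x = -6.5742e-04; check Q = 154.4
Then remove 0.02667 M of D.
Step 3:
                   J          D          X
  init      0.003839     0.1188     0.8598
  Δ       -9.5135e-04   0.001427 9.5135e-04
  eq        0.002887     0.1202     0.8607
  solve Keq expr → x = 4.7568e-04; check Q = 154.4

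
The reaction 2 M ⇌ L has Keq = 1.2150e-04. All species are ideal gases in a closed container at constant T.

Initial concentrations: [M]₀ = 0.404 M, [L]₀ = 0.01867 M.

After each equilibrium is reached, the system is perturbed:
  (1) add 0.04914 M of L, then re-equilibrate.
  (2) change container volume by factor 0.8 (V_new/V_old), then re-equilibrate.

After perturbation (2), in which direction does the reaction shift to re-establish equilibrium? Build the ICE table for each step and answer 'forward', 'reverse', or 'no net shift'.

Direction: forward

Q₀ = 0.1144 vs Keq = 1.2150e-04 ⇒ Q>K, reverse
Step 1:
                  M         L
  init        0.404   0.01867
  Δ         0.03729  -0.01865
  eq         0.4413 2.3661e-05
  solve Keq expr → x = -0.01865; check Q = 1.2150e-04
Then add 0.04914 M of L.
Step 2:
                  M         L
  init       0.4413   0.04916
  Δ         0.09826  -0.04913
  eq         0.5395 3.5370e-05
  solve Keq expr → x = -0.04913; check Q = 1.2150e-04
Then change container volume by factor 0.8 (V_new/V_old).
Step 3:
                  M         L
  init       0.6744 4.4213e-05
  Δ       -2.2099e-05 1.1050e-05
  eq         0.6744 5.5262e-05
  solve Keq expr → x = 1.1050e-05; check Q = 1.2150e-04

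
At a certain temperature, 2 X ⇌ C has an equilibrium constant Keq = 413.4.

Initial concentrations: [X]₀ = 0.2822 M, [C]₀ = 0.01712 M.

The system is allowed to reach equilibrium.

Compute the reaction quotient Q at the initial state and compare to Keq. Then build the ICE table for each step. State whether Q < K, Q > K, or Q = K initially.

Q₀ = 0.215 vs Keq = 413.4 ⇒ Q<K, forward
Step 1:
                   X          C
  init        0.2822    0.01712
  Δ          -0.2632     0.1316
  eq         0.01897     0.1487
  solve Keq expr → x = 0.1316; check Q = 413.4

Q₀ = 0.215; Q < K (proceeds forward)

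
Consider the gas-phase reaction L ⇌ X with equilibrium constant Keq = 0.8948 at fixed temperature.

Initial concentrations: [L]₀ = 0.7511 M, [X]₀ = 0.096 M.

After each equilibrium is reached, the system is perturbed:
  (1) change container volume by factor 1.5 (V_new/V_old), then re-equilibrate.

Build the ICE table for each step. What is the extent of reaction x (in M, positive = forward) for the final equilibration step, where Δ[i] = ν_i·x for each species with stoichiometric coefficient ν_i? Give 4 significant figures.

Q₀ = 0.1278 vs Keq = 0.8948 ⇒ Q<K, forward
Step 1:
                  L         X
  Initial    0.7511     0.096
  Change     -0.304     0.304
  Equil      0.4471       0.4
  solve Keq expr → x = 0.304; check Q = 0.8948
Then change container volume by factor 1.5 (V_new/V_old).
Step 2:
                  L         X
  Initial     0.298    0.2667
  Change          0         0
  Equil       0.298    0.2667
  solve Keq expr → x = 0; check Q = 0.8948

x = 0 M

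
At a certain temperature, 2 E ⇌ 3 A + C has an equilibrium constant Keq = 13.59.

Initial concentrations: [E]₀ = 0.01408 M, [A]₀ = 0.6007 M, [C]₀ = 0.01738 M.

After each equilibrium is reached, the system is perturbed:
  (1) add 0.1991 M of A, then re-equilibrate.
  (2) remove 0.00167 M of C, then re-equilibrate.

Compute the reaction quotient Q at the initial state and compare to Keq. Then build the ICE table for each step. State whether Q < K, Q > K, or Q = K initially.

Q₀ = 19; Q > K (proceeds reverse)

Q₀ = 19 vs Keq = 13.59 ⇒ Q>K, reverse
Step 1:
                  E         A         C
  Initial   0.01408    0.6007   0.01738
  Change   0.001971 -0.002957 -9.8564e-04
  Equil     0.01605    0.5977   0.01639
  solve Keq expr → x = -9.8564e-04; check Q = 13.59
Then add 0.1991 M of A.
Step 2:
                  E         A         C
  Initial   0.01605    0.7968   0.01639
  Change   0.005934 -0.008901 -0.002967
  Equil     0.02199    0.7879   0.01343
  solve Keq expr → x = -0.002967; check Q = 13.59
Then remove 0.00167 M of C.
Step 3:
                  E         A         C
  Initial   0.02199    0.7879   0.01176
  Change  -9.4607e-04  0.001419 4.7304e-04
  Equil     0.02104    0.7894   0.01223
  solve Keq expr → x = 4.7304e-04; check Q = 13.59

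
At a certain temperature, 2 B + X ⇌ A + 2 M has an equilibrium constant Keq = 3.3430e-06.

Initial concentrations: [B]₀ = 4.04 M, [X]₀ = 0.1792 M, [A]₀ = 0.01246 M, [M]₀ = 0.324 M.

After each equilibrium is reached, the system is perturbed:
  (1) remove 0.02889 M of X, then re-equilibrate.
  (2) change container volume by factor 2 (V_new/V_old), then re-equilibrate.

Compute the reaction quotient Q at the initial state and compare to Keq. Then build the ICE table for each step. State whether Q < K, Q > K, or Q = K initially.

Q₀ = 4.4721e-04 vs Keq = 3.3430e-06 ⇒ Q>K, reverse
Step 1:
                  B         X         A         M
  init         4.04    0.1792   0.01246     0.324
  Δ         0.02468   0.01234  -0.01234  -0.02468
  eq          4.065    0.1915 1.1808e-04    0.2993
  solve Keq expr → x = -0.01234; check Q = 3.3430e-06
Then remove 0.02889 M of X.
Step 2:
                  B         X         A         M
  init        4.065    0.1627 1.1808e-04    0.2993
  Δ       3.5548e-05 1.7774e-05 -1.7774e-05 -3.5548e-05
  eq          4.065    0.1627 1.0031e-04    0.2993
  solve Keq expr → x = -1.7774e-05; check Q = 3.3430e-06
Then change container volume by factor 2 (V_new/V_old).
Step 3:
                  B         X         A         M
  init        2.032   0.08133 5.0155e-05    0.1496
  Δ               0         0         0         0
  eq          2.032   0.08133 5.0155e-05    0.1496
  solve Keq expr → x = 0; check Q = 3.3430e-06

Q₀ = 4.4721e-04; Q > K (proceeds reverse)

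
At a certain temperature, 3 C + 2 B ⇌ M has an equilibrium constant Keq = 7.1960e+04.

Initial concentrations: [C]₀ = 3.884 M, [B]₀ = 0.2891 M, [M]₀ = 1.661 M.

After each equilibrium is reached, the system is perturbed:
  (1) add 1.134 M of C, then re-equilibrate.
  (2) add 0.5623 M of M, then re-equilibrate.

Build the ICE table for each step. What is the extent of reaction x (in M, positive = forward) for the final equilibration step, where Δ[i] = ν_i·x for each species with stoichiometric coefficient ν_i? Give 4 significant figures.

x = -3.7023e-05 M

Q₀ = 0.3392 vs Keq = 7.1960e+04 ⇒ Q<K, forward
Step 1:
                   C          B          M
  Initial      3.884     0.2891      1.661
  Change     -0.4325    -0.2883     0.1442
  Equil        3.452 7.8108e-04      1.805
  solve Keq expr → x = 0.1442; check Q = 7.1960e+04
Then add 1.134 M of C.
Step 2:
                   C          B          M
  Initial      4.586 7.8108e-04      1.805
  Change  -4.0639e-04 -2.7093e-04 1.3546e-04
  Equil        4.585 5.1016e-04      1.805
  solve Keq expr → x = 1.3546e-04; check Q = 7.1960e+04
Then add 0.5623 M of M.
Step 3:
                   C          B          M
  Initial      4.585 5.1016e-04      2.368
  Change  1.1107e-04 7.4047e-05 -3.7023e-05
  Equil        4.585 5.8420e-04      2.368
  solve Keq expr → x = -3.7023e-05; check Q = 7.1960e+04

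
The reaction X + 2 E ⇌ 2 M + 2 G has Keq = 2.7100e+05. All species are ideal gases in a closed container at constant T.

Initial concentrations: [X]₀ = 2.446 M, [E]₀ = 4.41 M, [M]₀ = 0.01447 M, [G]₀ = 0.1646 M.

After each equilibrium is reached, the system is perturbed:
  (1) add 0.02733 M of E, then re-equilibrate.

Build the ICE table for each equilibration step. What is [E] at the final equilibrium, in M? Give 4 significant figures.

Q₀ = 1.1925e-07 vs Keq = 2.7100e+05 ⇒ Q<K, forward
Step 1:
                   X          E          M          G
  Initial      2.446       4.41    0.01447     0.1646
  Change      -2.169     -4.338      4.338      4.338
  Equil       0.2768    0.07157      4.353      4.503
  solve Keq expr → x = 2.169; check Q = 2.7100e+05
Then add 0.02733 M of E.
Step 2:
                   X          E          M          G
  Initial     0.2768     0.0989      4.353      4.503
  Change    -0.01242   -0.02484    0.02484    0.02484
  Equil       0.2644    0.07406      4.378      4.528
  solve Keq expr → x = 0.01242; check Q = 2.7100e+05

[E]_eq = 0.07406 M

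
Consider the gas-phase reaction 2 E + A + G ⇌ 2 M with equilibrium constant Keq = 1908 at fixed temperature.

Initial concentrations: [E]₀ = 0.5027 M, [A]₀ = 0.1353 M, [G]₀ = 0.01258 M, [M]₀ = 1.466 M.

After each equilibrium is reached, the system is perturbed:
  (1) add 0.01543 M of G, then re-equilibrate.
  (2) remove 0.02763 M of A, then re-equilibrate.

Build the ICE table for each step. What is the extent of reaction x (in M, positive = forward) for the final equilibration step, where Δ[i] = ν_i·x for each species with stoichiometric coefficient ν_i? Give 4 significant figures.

x = -0.004509 M

Q₀ = 4997 vs Keq = 1908 ⇒ Q>K, reverse
Step 1:
                   E          A          G          M
  I           0.5027     0.1353    0.01258      1.466
  C          0.02688    0.01344    0.01344   -0.02688
  E           0.5296     0.1487    0.02602      1.439
  solve Keq expr → x = -0.01344; check Q = 1908
Then add 0.01543 M of G.
Step 2:
                   E          A          G          M
  I           0.5296     0.1487    0.04145      1.439
  C         -0.02062   -0.01031   -0.01031    0.02062
  E            0.509     0.1384    0.03114       1.46
  solve Keq expr → x = 0.01031; check Q = 1908
Then remove 0.02763 M of A.
Step 3:
                   E          A          G          M
  I            0.509     0.1108    0.03114       1.46
  C         0.009018   0.004509   0.004509  -0.009018
  E            0.518     0.1153    0.03565      1.451
  solve Keq expr → x = -0.004509; check Q = 1908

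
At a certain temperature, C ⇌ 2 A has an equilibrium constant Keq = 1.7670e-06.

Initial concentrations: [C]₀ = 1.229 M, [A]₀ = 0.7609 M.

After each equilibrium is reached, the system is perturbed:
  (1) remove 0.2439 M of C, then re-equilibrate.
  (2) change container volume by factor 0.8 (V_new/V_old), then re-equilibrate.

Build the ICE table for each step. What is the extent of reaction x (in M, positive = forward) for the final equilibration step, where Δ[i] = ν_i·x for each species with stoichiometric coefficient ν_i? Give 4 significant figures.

Q₀ = 0.4711 vs Keq = 1.7670e-06 ⇒ Q>K, reverse
Step 1:
                    C           A
  Initial       1.229      0.7609
  Change       0.3796     -0.7592
  Equil         1.609    0.001686
  solve Keq expr → x = -0.3796; check Q = 1.7670e-06
Then remove 0.2439 M of C.
Step 2:
                    C           A
  Initial       1.365    0.001686
  Change   6.6513e-05 -1.3303e-04
  Equil         1.365    0.001553
  solve Keq expr → x = -6.6513e-05; check Q = 1.7670e-06
Then change container volume by factor 0.8 (V_new/V_old).
Step 3:
                    C           A
  Initial       1.706    0.001941
  Change   1.0244e-04 -2.0488e-04
  Equil         1.706    0.001736
  solve Keq expr → x = -1.0244e-04; check Q = 1.7670e-06

x = -1.0244e-04 M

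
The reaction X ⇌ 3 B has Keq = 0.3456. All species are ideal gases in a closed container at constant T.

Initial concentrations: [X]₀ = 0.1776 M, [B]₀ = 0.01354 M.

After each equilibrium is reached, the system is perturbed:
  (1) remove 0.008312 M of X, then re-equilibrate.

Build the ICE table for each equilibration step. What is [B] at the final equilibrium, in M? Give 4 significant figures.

Q₀ = 1.3977e-05 vs Keq = 0.3456 ⇒ Q<K, forward
Step 1:
                    X           B
  Initial      0.1776     0.01354
  Change     -0.09667        0.29
  Equil       0.08093      0.3035
  solve Keq expr → x = 0.09667; check Q = 0.3456
Then remove 0.008312 M of X.
Step 2:
                    X           B
  Initial     0.07262      0.3035
  Change     0.002488   -0.007464
  Equil       0.07511      0.2961
  solve Keq expr → x = -0.002488; check Q = 0.3456

[B]_eq = 0.2961 M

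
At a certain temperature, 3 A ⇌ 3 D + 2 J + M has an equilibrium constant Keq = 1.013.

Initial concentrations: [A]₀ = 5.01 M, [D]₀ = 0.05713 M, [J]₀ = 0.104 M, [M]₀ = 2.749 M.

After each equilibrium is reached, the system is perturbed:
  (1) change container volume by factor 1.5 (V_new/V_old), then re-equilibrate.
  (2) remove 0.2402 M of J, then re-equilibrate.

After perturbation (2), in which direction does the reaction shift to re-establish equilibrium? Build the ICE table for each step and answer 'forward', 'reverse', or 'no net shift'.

Q₀ = 4.4088e-08 vs Keq = 1.013 ⇒ Q<K, forward
Step 1:
                  A         D         J         M
  I            5.01   0.05713     0.104     2.749
  C          -1.777     1.777     1.185    0.5923
  E           3.233     1.834     1.289     3.341
  solve Keq expr → x = 0.5923; check Q = 1.013
Then change container volume by factor 1.5 (V_new/V_old).
Step 2:
                  A         D         J         M
  I           2.155     1.223    0.8591     2.228
  C         -0.2297    0.2297    0.1531   0.07657
  E           1.926     1.452     1.012     2.304
  solve Keq expr → x = 0.07657; check Q = 1.013
Then remove 0.2402 M of J.
Step 3:
                  A         D         J         M
  I           1.926     1.452     0.772     2.304
  C         -0.1004    0.1004   0.06692   0.03346
  E           1.825     1.553     0.839     2.338
  solve Keq expr → x = 0.03346; check Q = 1.013

Direction: forward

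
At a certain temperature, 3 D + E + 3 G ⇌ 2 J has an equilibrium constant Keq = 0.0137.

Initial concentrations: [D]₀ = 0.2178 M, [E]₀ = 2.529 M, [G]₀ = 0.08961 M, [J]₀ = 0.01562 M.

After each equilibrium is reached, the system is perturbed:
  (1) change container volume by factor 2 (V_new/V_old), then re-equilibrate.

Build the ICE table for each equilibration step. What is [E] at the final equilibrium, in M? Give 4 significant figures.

Q₀ = 12.98 vs Keq = 0.0137 ⇒ Q>K, reverse
Step 1:
                   D          E          G          J
  I           0.2178      2.529    0.08961    0.01562
  C           0.0222     0.0074     0.0222    -0.0148
  E             0.24      2.536     0.1118 8.1943e-04
  solve Keq expr → x = -0.0074; check Q = 0.0137
Then change container volume by factor 2 (V_new/V_old).
Step 2:
                   D          E          G          J
  I             0.12      1.268    0.05591 4.0972e-04
  C       5.0376e-04 1.6792e-04 5.0376e-04 -3.3584e-04
  E           0.1205      1.268    0.05641 7.3877e-05
  solve Keq expr → x = -1.6792e-04; check Q = 0.0137

[E]_eq = 1.268 M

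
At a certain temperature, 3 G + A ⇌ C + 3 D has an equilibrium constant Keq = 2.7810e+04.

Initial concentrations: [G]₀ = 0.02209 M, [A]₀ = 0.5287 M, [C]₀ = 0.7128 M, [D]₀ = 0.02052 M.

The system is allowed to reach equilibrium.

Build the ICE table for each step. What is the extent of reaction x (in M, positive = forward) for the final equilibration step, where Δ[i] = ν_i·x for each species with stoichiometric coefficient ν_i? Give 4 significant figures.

x = 0.00686 M

Q₀ = 1.081 vs Keq = 2.7810e+04 ⇒ Q<K, forward
Step 1:
                   G          A          C          D
  Initial    0.02209     0.5287     0.7128    0.02052
  Change    -0.02058   -0.00686    0.00686    0.02058
  Equil      0.00151     0.5218     0.7197     0.0411
  solve Keq expr → x = 0.00686; check Q = 2.7810e+04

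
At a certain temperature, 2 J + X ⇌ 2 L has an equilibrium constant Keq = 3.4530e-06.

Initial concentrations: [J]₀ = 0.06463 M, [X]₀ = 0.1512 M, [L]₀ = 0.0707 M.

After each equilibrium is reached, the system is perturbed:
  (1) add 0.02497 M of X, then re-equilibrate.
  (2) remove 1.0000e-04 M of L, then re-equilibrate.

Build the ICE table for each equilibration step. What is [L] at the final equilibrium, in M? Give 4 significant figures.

[L]_eq = 1.1544e-04 M

Q₀ = 7.914 vs Keq = 3.4530e-06 ⇒ Q>K, reverse
Step 1:
                  J         X         L
  I         0.06463    0.1512    0.0707
  C         0.07059    0.0353  -0.07059
  E          0.1352    0.1865 1.0851e-04
  solve Keq expr → x = -0.0353; check Q = 3.4530e-06
Then add 0.02497 M of X.
Step 2:
                  J         X         L
  I          0.1352    0.2115 1.0851e-04
  C       -7.0293e-06 -3.5146e-06 7.0293e-06
  E          0.1352    0.2115 1.1554e-04
  solve Keq expr → x = 3.5146e-06; check Q = 3.4530e-06
Then remove 1.0000e-04 M of L.
Step 3:
                  J         X         L
  I          0.1352    0.2115 1.5541e-05
  C       -9.9901e-05 -4.9950e-05 9.9901e-05
  E          0.1351    0.2114 1.1544e-04
  solve Keq expr → x = 4.9950e-05; check Q = 3.4530e-06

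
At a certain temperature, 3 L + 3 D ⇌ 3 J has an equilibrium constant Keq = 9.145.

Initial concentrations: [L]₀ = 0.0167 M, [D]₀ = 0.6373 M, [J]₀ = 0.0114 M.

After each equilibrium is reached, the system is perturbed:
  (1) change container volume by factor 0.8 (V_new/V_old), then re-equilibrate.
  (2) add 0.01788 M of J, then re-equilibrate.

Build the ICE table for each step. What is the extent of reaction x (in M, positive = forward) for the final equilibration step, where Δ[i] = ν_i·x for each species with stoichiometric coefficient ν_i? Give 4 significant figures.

x = -0.002214 M

Q₀ = 1.229 vs Keq = 9.145 ⇒ Q<K, forward
Step 1:
                  L         D         J
  I          0.0167    0.6373    0.0114
  C       -0.004604 -0.004604  0.004604
  E          0.0121    0.6327     0.016
  solve Keq expr → x = 0.001535; check Q = 9.145
Then change container volume by factor 0.8 (V_new/V_old).
Step 2:
                  L         D         J
  I         0.01512    0.7909   0.02001
  C       -0.001865 -0.001865  0.001865
  E         0.01325     0.789   0.02187
  solve Keq expr → x = 6.2168e-04; check Q = 9.145
Then add 0.01788 M of J.
Step 3:
                  L         D         J
  I         0.01325     0.789   0.03975
  C        0.006643  0.006643 -0.006643
  E          0.0199    0.7956   0.03311
  solve Keq expr → x = -0.002214; check Q = 9.145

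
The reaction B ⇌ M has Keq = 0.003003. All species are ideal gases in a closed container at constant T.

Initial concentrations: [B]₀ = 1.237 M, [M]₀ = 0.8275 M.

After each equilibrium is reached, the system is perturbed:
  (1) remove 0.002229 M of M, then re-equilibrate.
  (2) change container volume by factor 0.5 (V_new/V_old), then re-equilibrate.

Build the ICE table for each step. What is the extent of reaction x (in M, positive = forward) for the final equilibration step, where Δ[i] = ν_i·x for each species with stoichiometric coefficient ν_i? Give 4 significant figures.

Q₀ = 0.669 vs Keq = 0.003003 ⇒ Q>K, reverse
Step 1:
                   B          M
  Initial      1.237     0.8275
  Change      0.8213    -0.8213
  Equil        2.058   0.006181
  solve Keq expr → x = -0.8213; check Q = 0.003003
Then remove 0.002229 M of M.
Step 2:
                   B          M
  Initial      2.058   0.003952
  Change   -0.002222   0.002222
  Equil        2.056   0.006174
  solve Keq expr → x = 0.002222; check Q = 0.003003
Then change container volume by factor 0.5 (V_new/V_old).
Step 3:
                   B          M
  Initial      4.112    0.01235
  Change           0          0
  Equil        4.112    0.01235
  solve Keq expr → x = 0; check Q = 0.003003

x = 0 M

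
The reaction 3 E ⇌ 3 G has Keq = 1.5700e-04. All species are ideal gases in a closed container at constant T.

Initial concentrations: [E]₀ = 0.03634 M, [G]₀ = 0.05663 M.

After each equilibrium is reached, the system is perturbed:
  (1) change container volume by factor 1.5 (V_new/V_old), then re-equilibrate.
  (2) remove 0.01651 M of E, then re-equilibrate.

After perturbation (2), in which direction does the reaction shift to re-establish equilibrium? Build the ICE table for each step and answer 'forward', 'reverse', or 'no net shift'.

Q₀ = 3.784 vs Keq = 1.5700e-04 ⇒ Q>K, reverse
Step 1:
                   E          G
  Initial    0.03634    0.05663
  Change     0.05187   -0.05187
  Equil      0.08821   0.004759
  solve Keq expr → x = -0.01729; check Q = 1.5700e-04
Then change container volume by factor 1.5 (V_new/V_old).
Step 2:
                   E          G
  Initial    0.05881   0.003172
  Change           0          0
  Equil      0.05881   0.003172
  solve Keq expr → x = 0; check Q = 1.5700e-04
Then remove 0.01651 M of E.
Step 3:
                   E          G
  Initial     0.0423   0.003172
  Change  8.4507e-04 -8.4507e-04
  Equil      0.04314   0.002327
  solve Keq expr → x = -2.8169e-04; check Q = 1.5700e-04

Direction: reverse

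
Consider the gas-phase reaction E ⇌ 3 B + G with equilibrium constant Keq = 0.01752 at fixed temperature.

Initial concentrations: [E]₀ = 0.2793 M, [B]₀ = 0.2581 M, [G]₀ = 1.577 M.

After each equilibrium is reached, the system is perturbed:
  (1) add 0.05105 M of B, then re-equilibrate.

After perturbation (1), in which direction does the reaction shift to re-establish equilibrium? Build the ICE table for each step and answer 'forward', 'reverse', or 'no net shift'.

Q₀ = 0.09708 vs Keq = 0.01752 ⇒ Q>K, reverse
Step 1:
                   E          B          G
  init        0.2793     0.2581      1.577
  Δ          0.03508    -0.1052   -0.03508
  eq          0.3144     0.1529      1.542
  solve Keq expr → x = -0.03508; check Q = 0.01752
Then add 0.05105 M of B.
Step 2:
                   E          B          G
  init        0.3144     0.2039      1.542
  Δ          0.01599   -0.04796   -0.01599
  eq          0.3304      0.156      1.526
  solve Keq expr → x = -0.01599; check Q = 0.01752

Direction: reverse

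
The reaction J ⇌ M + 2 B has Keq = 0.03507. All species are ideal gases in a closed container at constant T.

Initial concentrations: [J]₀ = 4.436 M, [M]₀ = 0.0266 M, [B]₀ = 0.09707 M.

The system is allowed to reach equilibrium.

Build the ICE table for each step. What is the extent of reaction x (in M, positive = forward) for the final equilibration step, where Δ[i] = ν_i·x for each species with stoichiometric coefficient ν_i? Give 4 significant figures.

x = 0.2902 M

Q₀ = 5.6502e-05 vs Keq = 0.03507 ⇒ Q<K, forward
Step 1:
                    J           M           B
  init          4.436      0.0266     0.09707
  Δ           -0.2902      0.2902      0.5804
  eq            4.146      0.3168      0.6775
  solve Keq expr → x = 0.2902; check Q = 0.03507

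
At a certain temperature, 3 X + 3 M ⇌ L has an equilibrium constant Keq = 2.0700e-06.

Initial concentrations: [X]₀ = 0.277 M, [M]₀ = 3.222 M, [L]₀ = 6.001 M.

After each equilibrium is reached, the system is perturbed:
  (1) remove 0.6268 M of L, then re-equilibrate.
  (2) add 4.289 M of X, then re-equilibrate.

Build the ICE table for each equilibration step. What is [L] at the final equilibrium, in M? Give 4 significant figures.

[L]_eq = 3.1 M

Q₀ = 8.441 vs Keq = 2.0700e-06 ⇒ Q>K, reverse
Step 1:
                    X           M           L
  init          0.277       3.222       6.001
  Δ             8.992       8.992      -2.997
  eq            9.269       12.21       3.004
  solve Keq expr → x = -2.997; check Q = 2.0700e-06
Then remove 0.6268 M of L.
Step 2:
                    X           M           L
  init          9.269       12.21       2.377
  Δ           -0.3271     -0.3271       0.109
  eq            8.942       11.89       2.486
  solve Keq expr → x = 0.109; check Q = 2.0700e-06
Then add 4.289 M of X.
Step 3:
                    X           M           L
  init          13.23       11.89       2.486
  Δ            -1.842      -1.842      0.6139
  eq            11.39       10.05         3.1
  solve Keq expr → x = 0.6139; check Q = 2.0700e-06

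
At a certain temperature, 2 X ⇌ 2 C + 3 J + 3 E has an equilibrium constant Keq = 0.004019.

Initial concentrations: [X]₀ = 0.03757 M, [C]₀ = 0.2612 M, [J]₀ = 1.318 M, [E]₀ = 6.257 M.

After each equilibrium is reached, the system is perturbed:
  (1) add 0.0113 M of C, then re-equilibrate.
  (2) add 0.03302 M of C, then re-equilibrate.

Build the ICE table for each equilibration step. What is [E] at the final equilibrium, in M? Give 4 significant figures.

Q₀ = 2.7109e+04 vs Keq = 0.004019 ⇒ Q>K, reverse
Step 1:
                    X           C           J           E
  init        0.03757      0.2612       1.318       6.257
  Δ            0.2597     -0.2597     -0.3896     -0.3896
  eq           0.2973    0.001482      0.9284       5.867
  solve Keq expr → x = -0.1299; check Q = 0.004019
Then add 0.0113 M of C.
Step 2:
                    X           C           J           E
  init         0.2973     0.01278      0.9284       5.867
  Δ           0.01119    -0.01119    -0.01679    -0.01679
  eq           0.3085    0.001588      0.9116       5.851
  solve Keq expr → x = -0.005597; check Q = 0.004019
Then add 0.03302 M of C.
Step 3:
                    X           C           J           E
  init         0.3085     0.03461      0.9116       5.851
  Δ           0.03268    -0.03268    -0.04901    -0.04901
  eq           0.3412    0.001932      0.8626       5.802
  solve Keq expr → x = -0.01634; check Q = 0.004019

[E]_eq = 5.802 M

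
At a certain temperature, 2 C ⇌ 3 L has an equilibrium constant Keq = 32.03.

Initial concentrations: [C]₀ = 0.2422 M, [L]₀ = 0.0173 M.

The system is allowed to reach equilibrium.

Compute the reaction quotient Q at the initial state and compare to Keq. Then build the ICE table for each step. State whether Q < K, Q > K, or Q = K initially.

Q₀ = 8.8265e-05 vs Keq = 32.03 ⇒ Q<K, forward
Step 1:
                    C           L
  init         0.2422      0.0173
  Δ           -0.2087       0.313
  eq          0.03354      0.3303
  solve Keq expr → x = 0.1043; check Q = 32.03

Q₀ = 8.8265e-05; Q < K (proceeds forward)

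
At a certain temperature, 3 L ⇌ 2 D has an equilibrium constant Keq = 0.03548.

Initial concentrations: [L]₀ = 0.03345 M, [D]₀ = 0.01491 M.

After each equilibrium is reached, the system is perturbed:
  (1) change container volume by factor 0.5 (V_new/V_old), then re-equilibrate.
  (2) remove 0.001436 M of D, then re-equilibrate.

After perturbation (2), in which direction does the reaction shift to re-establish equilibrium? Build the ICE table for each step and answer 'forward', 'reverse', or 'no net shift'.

Q₀ = 5.94 vs Keq = 0.03548 ⇒ Q>K, reverse
Step 1:
                   L          D
  I          0.03345    0.01491
  C          0.01897   -0.01265
  E          0.05242   0.002261
  solve Keq expr → x = -0.006325; check Q = 0.03548
Then change container volume by factor 0.5 (V_new/V_old).
Step 2:
                   L          D
  I           0.1048   0.004522
  C        -0.002472   0.001648
  E           0.1024    0.00617
  solve Keq expr → x = 8.2408e-04; check Q = 0.03548
Then remove 0.001436 M of D.
Step 3:
                   L          D
  I           0.1024   0.004734
  C        -0.001898   0.001265
  E           0.1005   0.005999
  solve Keq expr → x = 6.3261e-04; check Q = 0.03548

Direction: forward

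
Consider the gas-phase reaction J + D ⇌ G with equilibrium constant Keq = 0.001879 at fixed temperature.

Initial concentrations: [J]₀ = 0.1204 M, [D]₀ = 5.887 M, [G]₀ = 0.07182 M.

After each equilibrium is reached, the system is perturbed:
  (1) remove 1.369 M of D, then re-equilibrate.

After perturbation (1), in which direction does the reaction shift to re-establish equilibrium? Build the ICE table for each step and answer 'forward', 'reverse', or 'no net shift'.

Direction: reverse

Q₀ = 0.1013 vs Keq = 0.001879 ⇒ Q>K, reverse
Step 1:
                    J           D           G
  init         0.1204       5.887     0.07182
  Δ           0.06969     0.06969    -0.06969
  eq           0.1901       5.957    0.002128
  solve Keq expr → x = -0.06969; check Q = 0.001879
Then remove 1.369 M of D.
Step 2:
                    J           D           G
  init         0.1901       4.588    0.002128
  Δ        4.8463e-04  4.8463e-04 -4.8463e-04
  eq           0.1906       4.588    0.001643
  solve Keq expr → x = -4.8463e-04; check Q = 0.001879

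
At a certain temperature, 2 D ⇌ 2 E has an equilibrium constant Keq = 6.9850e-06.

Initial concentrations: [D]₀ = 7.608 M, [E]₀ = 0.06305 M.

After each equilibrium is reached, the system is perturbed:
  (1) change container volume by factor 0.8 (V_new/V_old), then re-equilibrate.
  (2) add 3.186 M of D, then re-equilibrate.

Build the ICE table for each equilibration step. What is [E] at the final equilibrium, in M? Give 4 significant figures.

[E]_eq = 0.03367 M

Q₀ = 6.8680e-05 vs Keq = 6.9850e-06 ⇒ Q>K, reverse
Step 1:
                  D         E
  init        7.608   0.06305
  Δ         0.04283  -0.04283
  eq          7.651   0.02022
  solve Keq expr → x = -0.02141; check Q = 6.9850e-06
Then change container volume by factor 0.8 (V_new/V_old).
Step 2:
                  D         E
  init        9.564   0.02528
  Δ               0         0
  eq          9.564   0.02528
  solve Keq expr → x = 0; check Q = 6.9850e-06
Then add 3.186 M of D.
Step 3:
                  D         E
  init        12.75   0.02528
  Δ       -0.008398  0.008398
  eq          12.74   0.03367
  solve Keq expr → x = 0.004199; check Q = 6.9850e-06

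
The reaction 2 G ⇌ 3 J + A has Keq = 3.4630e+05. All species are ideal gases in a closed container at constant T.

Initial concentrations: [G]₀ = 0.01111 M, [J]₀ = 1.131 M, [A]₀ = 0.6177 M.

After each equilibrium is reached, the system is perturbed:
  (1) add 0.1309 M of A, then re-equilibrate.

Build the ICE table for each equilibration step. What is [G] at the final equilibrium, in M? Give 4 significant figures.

[G]_eq = 0.001807 M

Q₀ = 7240 vs Keq = 3.4630e+05 ⇒ Q<K, forward
Step 1:
                    G           J           A
  I           0.01111       1.131      0.6177
  C         -0.009467      0.0142    0.004733
  E          0.001643       1.145      0.6224
  solve Keq expr → x = 0.004733; check Q = 3.4630e+05
Then add 0.1309 M of A.
Step 2:
                    G           J           A
  I          0.001643       1.145      0.7533
  C        1.6385e-04 -2.4577e-04 -8.1924e-05
  E          0.001807       1.145      0.7533
  solve Keq expr → x = -8.1924e-05; check Q = 3.4630e+05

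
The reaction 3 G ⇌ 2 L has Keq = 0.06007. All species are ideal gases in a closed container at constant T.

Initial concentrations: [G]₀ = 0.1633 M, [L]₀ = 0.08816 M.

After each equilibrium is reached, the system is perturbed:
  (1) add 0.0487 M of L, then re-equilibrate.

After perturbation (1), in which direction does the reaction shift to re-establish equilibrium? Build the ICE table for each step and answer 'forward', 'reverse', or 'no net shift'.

Direction: reverse

Q₀ = 1.785 vs Keq = 0.06007 ⇒ Q>K, reverse
Step 1:
                  G         L
  I          0.1633   0.08816
  C         0.08637  -0.05758
  E          0.2497   0.03058
  solve Keq expr → x = -0.02879; check Q = 0.06007
Then add 0.0487 M of L.
Step 2:
                  G         L
  I          0.2497   0.07928
  C          0.0566  -0.03773
  E          0.3063   0.04154
  solve Keq expr → x = -0.01887; check Q = 0.06007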